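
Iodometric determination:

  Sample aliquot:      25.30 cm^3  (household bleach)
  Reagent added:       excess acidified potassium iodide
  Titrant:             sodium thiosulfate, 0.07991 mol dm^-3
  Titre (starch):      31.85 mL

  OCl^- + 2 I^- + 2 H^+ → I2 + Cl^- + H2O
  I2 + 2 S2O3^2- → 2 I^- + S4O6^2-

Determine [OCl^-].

n(S2O3^2-) = 0.03185 × 0.07991 = 2.545 × 10^-3 mol
n(I2) = n(S2O3^2-)/2 = 1.273 × 10^-3 mol
n(OCl^-) in the aliquot = 1.273 × 10^-3 mol (1:1 ratio)
[OCl^-] = 1.273 × 10^-3 / 0.02530 = 0.05030 mol/L

0.05030 mol/L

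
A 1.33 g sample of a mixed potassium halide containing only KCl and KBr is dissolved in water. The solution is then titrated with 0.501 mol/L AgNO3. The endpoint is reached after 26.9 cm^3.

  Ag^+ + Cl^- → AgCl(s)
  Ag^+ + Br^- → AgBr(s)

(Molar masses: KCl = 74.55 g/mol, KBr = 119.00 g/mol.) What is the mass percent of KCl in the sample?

n(AgNO3) = 0.0269 × 0.501 = 0.0135 mol
Let x = n(KCl), y = n(KBr).
Titrant: 1x + 1y = 0.0135;  mass: 74.55x + 119.00y = 1.33
Solving, x = 6.16 × 10^-3 mol, y = 7.32 × 10^-3 mol
mass of KCl = 6.16 × 10^-3 × 74.55 = 0.459 g
% KCl = 0.459 / 1.33 × 100 = 34.5 %

34.5 %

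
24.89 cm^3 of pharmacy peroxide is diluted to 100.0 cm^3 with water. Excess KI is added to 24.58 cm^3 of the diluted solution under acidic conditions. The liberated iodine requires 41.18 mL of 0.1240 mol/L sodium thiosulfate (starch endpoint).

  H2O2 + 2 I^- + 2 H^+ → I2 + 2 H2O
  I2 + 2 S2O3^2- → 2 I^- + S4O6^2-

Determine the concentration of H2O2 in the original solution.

0.4173 mol/L

n(S2O3^2-) = 0.04118 × 0.1240 = 5.106 × 10^-3 mol
n(I2) = n(S2O3^2-)/2 = 2.553 × 10^-3 mol
n(H2O2) in the aliquot = 2.553 × 10^-3 mol (1:1 ratio)
[H2O2]_dilute = 2.553 × 10^-3 / 0.02458 = 0.1039 mol/L
[H2O2]_original = 0.1039 × 100.0/24.89 = 0.4173 mol/L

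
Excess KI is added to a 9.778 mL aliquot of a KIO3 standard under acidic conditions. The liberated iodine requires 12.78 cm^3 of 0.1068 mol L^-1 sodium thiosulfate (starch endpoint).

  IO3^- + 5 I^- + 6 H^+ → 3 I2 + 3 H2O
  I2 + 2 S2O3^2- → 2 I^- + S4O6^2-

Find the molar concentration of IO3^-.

n(S2O3^2-) = 0.01278 × 0.1068 = 1.365 × 10^-3 mol
n(I2) = n(S2O3^2-)/2 = 6.825 × 10^-4 mol
From the 1:3 ratio, n(IO3^-) in the aliquot = 1/3 × 6.825 × 10^-4 = 2.275 × 10^-4 mol
[IO3^-] = 2.275 × 10^-4 / 0.009778 = 0.02326 mol/L

0.02326 mol/L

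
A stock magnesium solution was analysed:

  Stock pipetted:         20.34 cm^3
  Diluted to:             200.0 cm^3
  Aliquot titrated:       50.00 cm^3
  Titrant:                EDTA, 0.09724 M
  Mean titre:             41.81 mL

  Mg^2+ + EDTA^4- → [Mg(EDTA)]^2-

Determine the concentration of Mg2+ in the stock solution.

n(EDTA) = 0.04181 × 0.09724 = 4.066 × 10^-3 mol
n(Mg2+) in the aliquot = 4.066 × 10^-3 mol (1:1 ratio)
[Mg2+]_dilute = 4.066 × 10^-3 / 0.05000 = 0.08131 mol/L
Dilution factor = 200.0 / 20.34 = 9.833
[Mg2+]_stock = 0.08131 × 9.833 = 0.7995 mol/L

0.7995 M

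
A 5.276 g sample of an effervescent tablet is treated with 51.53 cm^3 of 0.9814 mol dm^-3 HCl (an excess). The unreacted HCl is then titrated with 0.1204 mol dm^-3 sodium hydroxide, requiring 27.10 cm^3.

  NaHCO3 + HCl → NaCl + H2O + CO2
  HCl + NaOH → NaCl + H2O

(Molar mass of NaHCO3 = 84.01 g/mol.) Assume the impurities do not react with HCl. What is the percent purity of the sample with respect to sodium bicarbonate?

n(HCl) added = 0.05153 × 0.9814 = 0.05057 mol
n(NaOH) used in back-titration = 0.02710 × 0.1204 = 3.263 × 10^-3 mol
n(HCl) left over = 3.263 × 10^-3 mol (1:1 ratio)
n(HCl) consumed by analyte = 0.05057 − 3.263 × 10^-3 = 0.04731 mol
n(NaHCO3) = 0.04731 mol (1:1 ratio)
mass of NaHCO3 = 0.04731 × 84.01 = 3.974 g
% NaHCO3 = 3.974 / 5.276 × 100 = 75.33 %

75.33 %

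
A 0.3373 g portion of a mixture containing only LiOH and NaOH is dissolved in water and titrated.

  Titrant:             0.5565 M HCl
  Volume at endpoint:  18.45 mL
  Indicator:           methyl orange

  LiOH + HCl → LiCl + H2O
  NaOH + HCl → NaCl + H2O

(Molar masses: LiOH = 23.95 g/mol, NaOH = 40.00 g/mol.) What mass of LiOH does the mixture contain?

0.1095 g

n(HCl) = 0.01845 × 0.5565 = 0.01027 mol
Let x = n(LiOH), y = n(NaOH).
Titrant: 1x + 1y = 0.01027;  mass: 23.95x + 40.00y = 0.3373
Solving, x = 4.573 × 10^-3 mol, y = 5.694 × 10^-3 mol
mass of LiOH = 4.573 × 10^-3 × 23.95 = 0.1095 g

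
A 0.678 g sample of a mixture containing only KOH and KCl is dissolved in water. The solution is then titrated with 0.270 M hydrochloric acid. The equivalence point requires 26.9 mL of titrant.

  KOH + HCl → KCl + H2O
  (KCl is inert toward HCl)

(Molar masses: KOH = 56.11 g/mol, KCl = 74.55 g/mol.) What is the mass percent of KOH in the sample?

n(HCl) = 0.0269 × 0.270 = 7.26 × 10^-3 mol
Let x = n(KOH), y = n(KCl).
Titrant: 1x = 7.26 × 10^-3;  mass: 56.11x + 74.55y = 0.678
Solving, x = 7.26 × 10^-3 mol, y = 3.63 × 10^-3 mol
mass of KOH = 7.26 × 10^-3 × 56.11 = 0.408 g
% KOH = 0.408 / 0.678 × 100 = 60.1 %

60.1 %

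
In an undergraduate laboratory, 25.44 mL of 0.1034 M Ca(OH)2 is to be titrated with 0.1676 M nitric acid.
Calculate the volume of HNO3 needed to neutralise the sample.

Ca(OH)2 + 2 HNO3 → Ca(NO3)2 + 2 H2O
n(Ca(OH)2) = 0.02544 L × 0.1034 mol/L = 2.630 × 10^-3 mol
From the 2:1 stoichiometry, n(HNO3) = 2/1 × 2.630 × 10^-3 = 5.261 × 10^-3 mol
V(HNO3) = 5.261 × 10^-3 mol / 0.1676 mol/L = 0.03139 L = 31.39 mL

31.39 mL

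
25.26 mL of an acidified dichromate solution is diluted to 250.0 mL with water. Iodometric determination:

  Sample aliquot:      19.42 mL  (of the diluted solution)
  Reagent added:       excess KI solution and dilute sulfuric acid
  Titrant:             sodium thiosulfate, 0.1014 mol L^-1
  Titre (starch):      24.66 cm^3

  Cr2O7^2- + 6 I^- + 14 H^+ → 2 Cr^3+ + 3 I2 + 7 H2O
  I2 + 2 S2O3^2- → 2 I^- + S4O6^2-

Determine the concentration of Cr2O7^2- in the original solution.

n(S2O3^2-) = 0.02466 × 0.1014 = 2.501 × 10^-3 mol
n(I2) = n(S2O3^2-)/2 = 1.250 × 10^-3 mol
From the 1:3 ratio, n(Cr2O7^2-) in the aliquot = 1/3 × 1.250 × 10^-3 = 4.168 × 10^-4 mol
[Cr2O7^2-]_dilute = 4.168 × 10^-4 / 0.01942 = 0.02146 mol/L
[Cr2O7^2-]_original = 0.02146 × 250.0/25.26 = 0.2124 mol/L

0.2124 mol/L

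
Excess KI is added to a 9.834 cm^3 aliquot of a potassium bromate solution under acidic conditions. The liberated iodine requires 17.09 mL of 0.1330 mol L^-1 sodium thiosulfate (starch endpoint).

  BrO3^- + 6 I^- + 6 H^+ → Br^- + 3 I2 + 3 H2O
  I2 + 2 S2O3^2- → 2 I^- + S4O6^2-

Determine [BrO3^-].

0.03852 mol/L

n(S2O3^2-) = 0.01709 × 0.1330 = 2.273 × 10^-3 mol
n(I2) = n(S2O3^2-)/2 = 1.136 × 10^-3 mol
From the 1:3 ratio, n(BrO3^-) in the aliquot = 1/3 × 1.136 × 10^-3 = 3.788 × 10^-4 mol
[BrO3^-] = 3.788 × 10^-4 / 0.009834 = 0.03852 mol/L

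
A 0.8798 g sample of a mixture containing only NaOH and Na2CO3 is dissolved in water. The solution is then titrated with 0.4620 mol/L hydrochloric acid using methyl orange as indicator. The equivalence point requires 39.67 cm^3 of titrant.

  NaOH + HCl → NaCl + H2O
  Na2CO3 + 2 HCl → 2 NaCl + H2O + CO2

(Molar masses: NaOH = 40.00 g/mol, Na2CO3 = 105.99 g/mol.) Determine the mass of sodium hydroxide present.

n(HCl) = 0.03967 × 0.4620 = 0.01833 mol
Let x = n(NaOH), y = n(Na2CO3).
Titrant: 1x + 2y = 0.01833;  mass: 40.00x + 105.99y = 0.8798
Solving, x = 7.039 × 10^-3 mol, y = 5.644 × 10^-3 mol
mass of NaOH = 7.039 × 10^-3 × 40.00 = 0.2815 g

0.2815 g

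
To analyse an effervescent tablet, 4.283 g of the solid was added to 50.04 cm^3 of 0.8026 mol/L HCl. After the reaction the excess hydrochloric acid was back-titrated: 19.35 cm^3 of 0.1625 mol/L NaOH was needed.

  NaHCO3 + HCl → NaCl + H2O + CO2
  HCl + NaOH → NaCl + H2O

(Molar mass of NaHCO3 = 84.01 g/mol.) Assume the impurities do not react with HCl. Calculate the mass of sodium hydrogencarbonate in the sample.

3.110 g

n(HCl) added = 0.05004 × 0.8026 = 0.04016 mol
n(NaOH) used in back-titration = 0.01935 × 0.1625 = 3.144 × 10^-3 mol
n(HCl) left over = 3.144 × 10^-3 mol (1:1 ratio)
n(HCl) consumed by analyte = 0.04016 − 3.144 × 10^-3 = 0.03702 mol
n(NaHCO3) = 0.03702 mol (1:1 ratio)
mass of NaHCO3 = 0.03702 × 84.01 = 3.110 g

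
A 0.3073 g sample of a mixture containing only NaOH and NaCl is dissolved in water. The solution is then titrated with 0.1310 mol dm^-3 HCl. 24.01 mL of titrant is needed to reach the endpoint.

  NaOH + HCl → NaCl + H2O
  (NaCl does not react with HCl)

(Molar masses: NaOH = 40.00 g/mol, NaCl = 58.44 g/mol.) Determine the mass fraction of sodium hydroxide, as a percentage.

n(HCl) = 0.02401 × 0.1310 = 3.145 × 10^-3 mol
Let x = n(NaOH), y = n(NaCl).
Titrant: 1x = 3.145 × 10^-3;  mass: 40.00x + 58.44y = 0.3073
Solving, x = 3.145 × 10^-3 mol, y = 3.106 × 10^-3 mol
mass of NaOH = 3.145 × 10^-3 × 40.00 = 0.1258 g
% NaOH = 0.1258 / 0.3073 × 100 = 40.94 %

40.94 %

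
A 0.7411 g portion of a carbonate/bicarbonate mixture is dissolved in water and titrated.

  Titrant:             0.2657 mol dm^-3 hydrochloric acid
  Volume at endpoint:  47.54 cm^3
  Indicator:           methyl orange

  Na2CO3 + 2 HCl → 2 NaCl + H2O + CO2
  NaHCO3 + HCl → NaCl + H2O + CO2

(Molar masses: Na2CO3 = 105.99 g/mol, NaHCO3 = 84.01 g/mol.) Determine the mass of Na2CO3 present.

0.5469 g

n(HCl) = 0.04754 × 0.2657 = 0.01263 mol
Let x = n(Na2CO3), y = n(NaHCO3).
Titrant: 2x + 1y = 0.01263;  mass: 105.99x + 84.01y = 0.7411
Solving, x = 5.160 × 10^-3 mol, y = 2.312 × 10^-3 mol
mass of Na2CO3 = 5.160 × 10^-3 × 105.99 = 0.5469 g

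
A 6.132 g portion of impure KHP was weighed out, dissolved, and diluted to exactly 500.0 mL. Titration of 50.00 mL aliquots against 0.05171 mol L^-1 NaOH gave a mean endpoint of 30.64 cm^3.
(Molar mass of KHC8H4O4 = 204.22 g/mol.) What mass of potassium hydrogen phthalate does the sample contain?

3.236 g

KHC8H4O4 + NaOH → KNaC8H4O4 + H2O
n(NaOH) per titration = 0.03064 × 0.05171 = 1.584 × 10^-3 mol
n(KHC8H4O4) in each aliquot = 1.584 × 10^-3 mol (1:1 ratio)
n(KHC8H4O4) in the whole flask = 1.584 × 10^-3 × 500.0/50.00 = 0.01584 mol
mass of KHC8H4O4 = 0.01584 × 204.22 = 3.236 g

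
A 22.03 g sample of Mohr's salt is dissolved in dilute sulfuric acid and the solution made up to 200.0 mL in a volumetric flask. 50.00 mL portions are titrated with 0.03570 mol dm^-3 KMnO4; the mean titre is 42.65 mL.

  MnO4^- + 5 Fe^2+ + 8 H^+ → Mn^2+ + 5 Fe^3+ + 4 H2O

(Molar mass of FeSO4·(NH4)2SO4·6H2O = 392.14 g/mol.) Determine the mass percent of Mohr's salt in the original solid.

n(KMnO4) per titration = 0.04265 × 0.03570 = 1.523 × 10^-3 mol
From the 5:1 ratio, n(FeSO4·(NH4)2SO4·6H2O) in each aliquot = 5/1 × 1.523 × 10^-3 = 7.613 × 10^-3 mol
n(FeSO4·(NH4)2SO4·6H2O) in the whole flask = 7.613 × 10^-3 × 200.0/50.00 = 0.03045 mol
mass of FeSO4·(NH4)2SO4·6H2O = 0.03045 × 392.14 = 11.94 g
% FeSO4·(NH4)2SO4·6H2O = 11.94 / 22.03 × 100 = 54.21 %

54.21 %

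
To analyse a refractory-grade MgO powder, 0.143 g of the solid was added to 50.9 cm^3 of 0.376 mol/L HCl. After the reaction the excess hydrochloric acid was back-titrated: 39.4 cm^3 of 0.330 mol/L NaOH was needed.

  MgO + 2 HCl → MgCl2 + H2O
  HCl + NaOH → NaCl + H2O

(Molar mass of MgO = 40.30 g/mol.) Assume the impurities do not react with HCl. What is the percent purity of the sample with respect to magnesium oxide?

n(HCl) added = 0.0509 × 0.376 = 0.0191 mol
n(NaOH) used in back-titration = 0.0394 × 0.330 = 0.0130 mol
n(HCl) left over = 0.0130 mol (1:1 ratio)
n(HCl) consumed by analyte = 0.0191 − 0.0130 = 6.14 × 10^-3 mol
From the 1:2 ratio, n(MgO) = 1/2 × 6.14 × 10^-3 = 3.07 × 10^-3 mol
mass of MgO = 3.07 × 10^-3 × 40.30 = 0.124 g
% MgO = 0.124 / 0.143 × 100 = 86.5 %

86.5 %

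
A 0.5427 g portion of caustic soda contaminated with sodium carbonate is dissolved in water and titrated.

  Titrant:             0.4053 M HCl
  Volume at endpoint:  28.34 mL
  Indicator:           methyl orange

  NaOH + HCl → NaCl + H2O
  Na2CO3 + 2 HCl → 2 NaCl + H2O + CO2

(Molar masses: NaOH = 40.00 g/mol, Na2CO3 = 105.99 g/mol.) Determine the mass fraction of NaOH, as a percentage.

n(HCl) = 0.02834 × 0.4053 = 0.01149 mol
Let x = n(NaOH), y = n(Na2CO3).
Titrant: 1x + 2y = 0.01149;  mass: 40.00x + 105.99y = 0.5427
Solving, x = 5.080 × 10^-3 mol, y = 3.203 × 10^-3 mol
mass of NaOH = 5.080 × 10^-3 × 40.00 = 0.2032 g
% NaOH = 0.2032 / 0.5427 × 100 = 37.44 %

37.44 %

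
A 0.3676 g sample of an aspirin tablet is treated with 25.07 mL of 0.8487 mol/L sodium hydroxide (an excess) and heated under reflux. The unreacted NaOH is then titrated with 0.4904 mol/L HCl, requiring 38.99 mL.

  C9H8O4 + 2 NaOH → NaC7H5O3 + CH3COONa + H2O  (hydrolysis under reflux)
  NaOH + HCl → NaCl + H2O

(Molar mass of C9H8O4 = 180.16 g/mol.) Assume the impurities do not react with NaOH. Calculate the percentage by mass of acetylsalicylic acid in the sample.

n(NaOH) added = 0.02507 × 0.8487 = 0.02128 mol
n(HCl) used in back-titration = 0.03899 × 0.4904 = 0.01912 mol
n(NaOH) left over = 0.01912 mol (1:1 ratio)
n(NaOH) consumed by analyte = 0.02128 − 0.01912 = 2.156 × 10^-3 mol
From the 1:2 ratio, n(C9H8O4) = 1/2 × 2.156 × 10^-3 = 1.078 × 10^-3 mol
mass of C9H8O4 = 1.078 × 10^-3 × 180.16 = 0.1942 g
% C9H8O4 = 0.1942 / 0.3676 × 100 = 52.84 %

52.84 %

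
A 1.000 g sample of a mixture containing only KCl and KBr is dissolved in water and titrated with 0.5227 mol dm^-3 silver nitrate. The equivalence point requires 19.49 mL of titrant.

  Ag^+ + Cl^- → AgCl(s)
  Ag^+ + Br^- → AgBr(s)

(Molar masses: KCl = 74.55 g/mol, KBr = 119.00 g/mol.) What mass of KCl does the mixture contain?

n(AgNO3) = 0.01949 × 0.5227 = 0.01019 mol
Let x = n(KCl), y = n(KBr).
Titrant: 1x + 1y = 0.01019;  mass: 74.55x + 119.00y = 1.000
Solving, x = 4.776 × 10^-3 mol, y = 5.411 × 10^-3 mol
mass of KCl = 4.776 × 10^-3 × 74.55 = 0.3561 g

0.3561 g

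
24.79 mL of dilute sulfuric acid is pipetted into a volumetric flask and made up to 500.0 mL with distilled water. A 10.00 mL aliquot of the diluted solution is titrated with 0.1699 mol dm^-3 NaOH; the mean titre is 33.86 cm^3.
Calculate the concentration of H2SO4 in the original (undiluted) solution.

5.802 mol/L

H2SO4 + 2 NaOH → Na2SO4 + 2 H2O
n(NaOH) = 0.03386 × 0.1699 = 5.753 × 10^-3 mol
From the 1:2 ratio, n(H2SO4) in the aliquot = 1/2 × 5.753 × 10^-3 = 2.876 × 10^-3 mol
[H2SO4]_dilute = 2.876 × 10^-3 / 0.01000 = 0.2876 mol/L
Dilution factor = 500.0 / 24.79 = 20.17
[H2SO4]_stock = 0.2876 × 20.17 = 5.802 mol/L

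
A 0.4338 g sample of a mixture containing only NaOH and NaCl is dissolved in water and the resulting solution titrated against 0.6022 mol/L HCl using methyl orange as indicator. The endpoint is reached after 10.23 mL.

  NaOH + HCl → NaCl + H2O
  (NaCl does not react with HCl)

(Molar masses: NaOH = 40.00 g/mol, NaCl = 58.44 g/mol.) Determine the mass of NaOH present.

n(HCl) = 0.01023 × 0.6022 = 6.161 × 10^-3 mol
Let x = n(NaOH), y = n(NaCl).
Titrant: 1x = 6.161 × 10^-3;  mass: 40.00x + 58.44y = 0.4338
Solving, x = 6.161 × 10^-3 mol, y = 3.206 × 10^-3 mol
mass of NaOH = 6.161 × 10^-3 × 40.00 = 0.2464 g

0.2464 g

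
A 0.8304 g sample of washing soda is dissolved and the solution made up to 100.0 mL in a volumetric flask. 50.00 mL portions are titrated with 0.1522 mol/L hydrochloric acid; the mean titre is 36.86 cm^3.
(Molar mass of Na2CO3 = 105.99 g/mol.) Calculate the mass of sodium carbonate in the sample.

0.5946 g

Na2CO3 + 2 HCl → 2 NaCl + H2O + CO2
n(HCl) per titration = 0.03686 × 0.1522 = 5.610 × 10^-3 mol
From the 1:2 ratio, n(Na2CO3) in each aliquot = 1/2 × 5.610 × 10^-3 = 2.805 × 10^-3 mol
n(Na2CO3) in the whole flask = 2.805 × 10^-3 × 100.0/50.00 = 5.610 × 10^-3 mol
mass of Na2CO3 = 5.610 × 10^-3 × 105.99 = 0.5946 g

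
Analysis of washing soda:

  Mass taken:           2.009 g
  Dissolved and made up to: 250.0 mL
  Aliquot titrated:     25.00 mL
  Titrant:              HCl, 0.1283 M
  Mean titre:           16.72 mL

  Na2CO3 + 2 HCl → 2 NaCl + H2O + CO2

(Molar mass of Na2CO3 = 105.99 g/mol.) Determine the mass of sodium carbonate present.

1.137 g

n(HCl) per titration = 0.01672 × 0.1283 = 2.145 × 10^-3 mol
From the 1:2 ratio, n(Na2CO3) in each aliquot = 1/2 × 2.145 × 10^-3 = 1.073 × 10^-3 mol
n(Na2CO3) in the whole flask = 1.073 × 10^-3 × 250.0/25.00 = 0.01073 mol
mass of Na2CO3 = 0.01073 × 105.99 = 1.137 g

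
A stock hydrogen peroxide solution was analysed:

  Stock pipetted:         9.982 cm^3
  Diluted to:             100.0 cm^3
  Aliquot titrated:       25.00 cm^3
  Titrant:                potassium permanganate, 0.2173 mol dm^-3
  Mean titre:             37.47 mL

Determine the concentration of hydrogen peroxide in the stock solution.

2 MnO4^- + 5 H2O2 + 6 H^+ → 2 Mn^2+ + 5 O2 + 8 H2O
n(KMnO4) = 0.03747 × 0.2173 = 8.142 × 10^-3 mol
From the 5:2 ratio, n(H2O2) in the aliquot = 5/2 × 8.142 × 10^-3 = 0.02036 mol
[H2O2]_dilute = 0.02036 / 0.02500 = 0.8142 mol/L
Dilution factor = 100.0 / 9.982 = 10.02
[H2O2]_stock = 0.8142 × 10.02 = 8.157 mol/L

8.157 mol/L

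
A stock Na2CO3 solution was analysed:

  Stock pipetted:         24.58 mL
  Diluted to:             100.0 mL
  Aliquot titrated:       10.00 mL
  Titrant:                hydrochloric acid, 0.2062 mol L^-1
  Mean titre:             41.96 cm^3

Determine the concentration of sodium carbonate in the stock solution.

Na2CO3 + 2 HCl → 2 NaCl + H2O + CO2
n(HCl) = 0.04196 × 0.2062 = 8.652 × 10^-3 mol
From the 1:2 ratio, n(Na2CO3) in the aliquot = 1/2 × 8.652 × 10^-3 = 4.326 × 10^-3 mol
[Na2CO3]_dilute = 4.326 × 10^-3 / 0.01000 = 0.4326 mol/L
Dilution factor = 100.0 / 24.58 = 4.068
[Na2CO3]_stock = 0.4326 × 4.068 = 1.760 mol/L

1.760 mol/L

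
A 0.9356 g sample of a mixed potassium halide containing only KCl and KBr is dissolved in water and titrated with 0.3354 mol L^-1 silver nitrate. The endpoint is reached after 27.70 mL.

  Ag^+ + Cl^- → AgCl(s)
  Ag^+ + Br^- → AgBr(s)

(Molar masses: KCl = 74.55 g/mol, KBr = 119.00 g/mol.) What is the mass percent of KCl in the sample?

n(AgNO3) = 0.02770 × 0.3354 = 9.291 × 10^-3 mol
Let x = n(KCl), y = n(KBr).
Titrant: 1x + 1y = 9.291 × 10^-3;  mass: 74.55x + 119.00y = 0.9356
Solving, x = 3.824 × 10^-3 mol, y = 5.467 × 10^-3 mol
mass of KCl = 3.824 × 10^-3 × 74.55 = 0.2851 g
% KCl = 0.2851 / 0.9356 × 100 = 30.47 %

30.47 %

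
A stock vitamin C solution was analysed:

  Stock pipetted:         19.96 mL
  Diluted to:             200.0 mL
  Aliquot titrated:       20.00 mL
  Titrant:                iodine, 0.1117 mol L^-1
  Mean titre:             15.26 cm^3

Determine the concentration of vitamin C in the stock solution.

0.8540 mol/L

C6H8O6 + I2 → C6H6O6 + 2 HI
n(I2) = 0.01526 × 0.1117 = 1.705 × 10^-3 mol
n(C6H8O6) in the aliquot = 1.705 × 10^-3 mol (1:1 ratio)
[C6H8O6]_dilute = 1.705 × 10^-3 / 0.02000 = 0.08523 mol/L
Dilution factor = 200.0 / 19.96 = 10.02
[C6H8O6]_stock = 0.08523 × 10.02 = 0.8540 mol/L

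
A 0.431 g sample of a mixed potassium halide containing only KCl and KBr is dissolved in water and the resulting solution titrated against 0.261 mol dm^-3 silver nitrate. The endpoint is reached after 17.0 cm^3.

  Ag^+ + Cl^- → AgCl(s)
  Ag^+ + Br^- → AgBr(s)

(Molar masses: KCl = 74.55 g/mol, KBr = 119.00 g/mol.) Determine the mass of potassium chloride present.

0.163 g

n(AgNO3) = 0.0170 × 0.261 = 4.44 × 10^-3 mol
Let x = n(KCl), y = n(KBr).
Titrant: 1x + 1y = 4.44 × 10^-3;  mass: 74.55x + 119.00y = 0.431
Solving, x = 2.18 × 10^-3 mol, y = 2.25 × 10^-3 mol
mass of KCl = 2.18 × 10^-3 × 74.55 = 0.163 g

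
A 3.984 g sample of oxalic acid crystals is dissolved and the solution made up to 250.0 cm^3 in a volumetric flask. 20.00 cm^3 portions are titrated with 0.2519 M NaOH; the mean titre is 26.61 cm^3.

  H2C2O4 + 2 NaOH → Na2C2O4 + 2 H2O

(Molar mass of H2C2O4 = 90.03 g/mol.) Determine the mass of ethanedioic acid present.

n(NaOH) per titration = 0.02661 × 0.2519 = 6.703 × 10^-3 mol
From the 1:2 ratio, n(H2C2O4) in each aliquot = 1/2 × 6.703 × 10^-3 = 3.352 × 10^-3 mol
n(H2C2O4) in the whole flask = 3.352 × 10^-3 × 250.0/20.00 = 0.04189 mol
mass of H2C2O4 = 0.04189 × 90.03 = 3.772 g

3.772 g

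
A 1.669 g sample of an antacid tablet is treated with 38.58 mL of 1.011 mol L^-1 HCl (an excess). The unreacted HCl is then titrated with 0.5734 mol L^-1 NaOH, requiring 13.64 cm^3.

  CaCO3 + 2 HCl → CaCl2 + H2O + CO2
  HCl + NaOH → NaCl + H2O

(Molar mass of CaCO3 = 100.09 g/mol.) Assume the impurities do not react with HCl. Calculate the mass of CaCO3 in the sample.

1.561 g

n(HCl) added = 0.03858 × 1.011 = 0.03900 mol
n(NaOH) used in back-titration = 0.01364 × 0.5734 = 7.821 × 10^-3 mol
n(HCl) left over = 7.821 × 10^-3 mol (1:1 ratio)
n(HCl) consumed by analyte = 0.03900 − 7.821 × 10^-3 = 0.03118 mol
From the 1:2 ratio, n(CaCO3) = 1/2 × 0.03118 = 0.01559 mol
mass of CaCO3 = 0.01559 × 100.09 = 1.561 g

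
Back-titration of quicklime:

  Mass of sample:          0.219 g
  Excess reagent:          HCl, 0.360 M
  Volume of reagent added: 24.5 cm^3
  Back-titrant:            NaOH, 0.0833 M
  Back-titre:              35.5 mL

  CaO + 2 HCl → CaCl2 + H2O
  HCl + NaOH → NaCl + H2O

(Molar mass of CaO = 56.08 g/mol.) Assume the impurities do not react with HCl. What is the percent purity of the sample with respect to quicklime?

75.1 %

n(HCl) added = 0.0245 × 0.360 = 8.82 × 10^-3 mol
n(NaOH) used in back-titration = 0.0355 × 0.0833 = 2.96 × 10^-3 mol
n(HCl) left over = 2.96 × 10^-3 mol (1:1 ratio)
n(HCl) consumed by analyte = 8.82 × 10^-3 − 2.96 × 10^-3 = 5.86 × 10^-3 mol
From the 1:2 ratio, n(CaO) = 1/2 × 5.86 × 10^-3 = 2.93 × 10^-3 mol
mass of CaO = 2.93 × 10^-3 × 56.08 = 0.164 g
% CaO = 0.164 / 0.219 × 100 = 75.1 %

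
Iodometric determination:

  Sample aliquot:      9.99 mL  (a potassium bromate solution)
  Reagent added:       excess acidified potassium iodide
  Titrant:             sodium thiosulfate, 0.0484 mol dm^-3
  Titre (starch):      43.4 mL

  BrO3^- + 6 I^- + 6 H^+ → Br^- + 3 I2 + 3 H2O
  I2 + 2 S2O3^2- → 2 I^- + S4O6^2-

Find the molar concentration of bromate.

0.0350 mol/L

n(S2O3^2-) = 0.0434 × 0.0484 = 2.10 × 10^-3 mol
n(I2) = n(S2O3^2-)/2 = 1.05 × 10^-3 mol
From the 1:3 ratio, n(BrO3^-) in the aliquot = 1/3 × 1.05 × 10^-3 = 3.50 × 10^-4 mol
[BrO3^-] = 3.50 × 10^-4 / 0.00999 = 0.0350 mol/L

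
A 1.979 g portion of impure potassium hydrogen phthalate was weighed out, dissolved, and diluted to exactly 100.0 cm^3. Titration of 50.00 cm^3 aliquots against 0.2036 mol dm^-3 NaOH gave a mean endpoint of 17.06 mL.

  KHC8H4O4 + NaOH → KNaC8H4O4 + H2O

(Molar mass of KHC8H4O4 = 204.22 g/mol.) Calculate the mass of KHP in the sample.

n(NaOH) per titration = 0.01706 × 0.2036 = 3.473 × 10^-3 mol
n(KHC8H4O4) in each aliquot = 3.473 × 10^-3 mol (1:1 ratio)
n(KHC8H4O4) in the whole flask = 3.473 × 10^-3 × 100.0/50.00 = 6.947 × 10^-3 mol
mass of KHC8H4O4 = 6.947 × 10^-3 × 204.22 = 1.419 g

1.419 g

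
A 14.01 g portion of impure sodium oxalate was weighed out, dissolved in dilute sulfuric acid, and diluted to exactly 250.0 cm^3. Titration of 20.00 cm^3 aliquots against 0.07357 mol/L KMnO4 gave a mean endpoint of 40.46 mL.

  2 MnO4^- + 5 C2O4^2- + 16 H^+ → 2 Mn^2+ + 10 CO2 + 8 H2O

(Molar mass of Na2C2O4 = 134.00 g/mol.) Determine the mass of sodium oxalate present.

12.46 g

n(KMnO4) per titration = 0.04046 × 0.07357 = 2.977 × 10^-3 mol
From the 5:2 ratio, n(Na2C2O4) in each aliquot = 5/2 × 2.977 × 10^-3 = 7.442 × 10^-3 mol
n(Na2C2O4) in the whole flask = 7.442 × 10^-3 × 250.0/20.00 = 0.09302 mol
mass of Na2C2O4 = 0.09302 × 134.00 = 12.46 g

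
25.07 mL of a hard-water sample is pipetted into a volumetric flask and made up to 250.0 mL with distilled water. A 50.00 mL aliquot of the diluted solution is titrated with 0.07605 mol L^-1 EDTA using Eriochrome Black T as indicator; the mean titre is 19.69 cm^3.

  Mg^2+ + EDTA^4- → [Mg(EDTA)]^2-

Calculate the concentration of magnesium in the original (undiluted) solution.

0.2986 mol/L

n(EDTA) = 0.01969 × 0.07605 = 1.497 × 10^-3 mol
n(Mg2+) in the aliquot = 1.497 × 10^-3 mol (1:1 ratio)
[Mg2+]_dilute = 1.497 × 10^-3 / 0.05000 = 0.02995 mol/L
Dilution factor = 250.0 / 25.07 = 9.972
[Mg2+]_stock = 0.02995 × 9.972 = 0.2986 mol/L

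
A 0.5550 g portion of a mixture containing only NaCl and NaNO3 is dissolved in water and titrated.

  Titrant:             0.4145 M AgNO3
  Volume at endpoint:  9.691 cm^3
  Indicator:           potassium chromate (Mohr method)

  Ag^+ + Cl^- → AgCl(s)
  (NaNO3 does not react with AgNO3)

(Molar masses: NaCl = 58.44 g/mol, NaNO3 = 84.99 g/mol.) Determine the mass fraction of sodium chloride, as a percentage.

n(AgNO3) = 0.009691 × 0.4145 = 4.017 × 10^-3 mol
Let x = n(NaCl), y = n(NaNO3).
Titrant: 1x = 4.017 × 10^-3;  mass: 58.44x + 84.99y = 0.5550
Solving, x = 4.017 × 10^-3 mol, y = 3.768 × 10^-3 mol
mass of NaCl = 4.017 × 10^-3 × 58.44 = 0.2347 g
% NaCl = 0.2347 / 0.5550 × 100 = 42.30 %

42.30 %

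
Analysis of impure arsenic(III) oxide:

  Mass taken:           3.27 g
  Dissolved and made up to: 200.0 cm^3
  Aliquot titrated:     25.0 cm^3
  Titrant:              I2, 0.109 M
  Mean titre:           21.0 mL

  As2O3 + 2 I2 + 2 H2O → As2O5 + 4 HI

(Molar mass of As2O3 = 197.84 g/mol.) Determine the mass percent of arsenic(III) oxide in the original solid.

n(I2) per titration = 0.0210 × 0.109 = 2.29 × 10^-3 mol
From the 1:2 ratio, n(As2O3) in each aliquot = 1/2 × 2.29 × 10^-3 = 1.14 × 10^-3 mol
n(As2O3) in the whole flask = 1.14 × 10^-3 × 200.0/25.0 = 9.16 × 10^-3 mol
mass of As2O3 = 9.16 × 10^-3 × 197.84 = 1.81 g
% As2O3 = 1.81 / 3.27 × 100 = 55.4 %

55.4 %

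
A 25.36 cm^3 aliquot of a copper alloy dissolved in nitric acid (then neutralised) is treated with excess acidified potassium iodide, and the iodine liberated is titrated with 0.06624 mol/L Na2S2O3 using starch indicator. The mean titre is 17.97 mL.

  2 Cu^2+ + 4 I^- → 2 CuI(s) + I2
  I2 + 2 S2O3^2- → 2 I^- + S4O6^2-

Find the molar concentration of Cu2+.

n(S2O3^2-) = 0.01797 × 0.06624 = 1.190 × 10^-3 mol
n(I2) = n(S2O3^2-)/2 = 5.952 × 10^-4 mol
From the 2:1 ratio, n(Cu2+) in the aliquot = 2/1 × 5.952 × 10^-4 = 1.190 × 10^-3 mol
[Cu2+] = 1.190 × 10^-3 / 0.02536 = 0.04694 mol/L

0.04694 mol/L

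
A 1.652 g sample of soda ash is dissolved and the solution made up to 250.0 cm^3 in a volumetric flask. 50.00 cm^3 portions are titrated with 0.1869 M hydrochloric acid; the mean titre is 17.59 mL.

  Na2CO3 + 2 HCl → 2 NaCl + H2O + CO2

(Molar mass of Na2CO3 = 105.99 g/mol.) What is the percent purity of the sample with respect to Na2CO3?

n(HCl) per titration = 0.01759 × 0.1869 = 3.288 × 10^-3 mol
From the 1:2 ratio, n(Na2CO3) in each aliquot = 1/2 × 3.288 × 10^-3 = 1.644 × 10^-3 mol
n(Na2CO3) in the whole flask = 1.644 × 10^-3 × 250.0/50.00 = 8.219 × 10^-3 mol
mass of Na2CO3 = 8.219 × 10^-3 × 105.99 = 0.8711 g
% Na2CO3 = 0.8711 / 1.652 × 100 = 52.73 %

52.73 %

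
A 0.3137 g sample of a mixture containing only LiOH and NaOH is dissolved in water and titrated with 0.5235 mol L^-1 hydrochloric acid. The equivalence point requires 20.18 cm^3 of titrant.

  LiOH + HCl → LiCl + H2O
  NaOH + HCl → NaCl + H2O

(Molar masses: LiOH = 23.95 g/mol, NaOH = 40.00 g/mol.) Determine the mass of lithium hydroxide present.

0.1625 g

n(HCl) = 0.02018 × 0.5235 = 0.01056 mol
Let x = n(LiOH), y = n(NaOH).
Titrant: 1x + 1y = 0.01056;  mass: 23.95x + 40.00y = 0.3137
Solving, x = 6.783 × 10^-3 mol, y = 3.781 × 10^-3 mol
mass of LiOH = 6.783 × 10^-3 × 23.95 = 0.1625 g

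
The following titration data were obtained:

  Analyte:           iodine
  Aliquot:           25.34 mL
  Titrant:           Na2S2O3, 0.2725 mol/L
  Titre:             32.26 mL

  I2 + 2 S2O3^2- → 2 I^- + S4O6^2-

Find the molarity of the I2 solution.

n(Na2S2O3) = 0.03226 L × 0.2725 mol/L = 8.791 × 10^-3 mol
From the 1:2 mole ratio, n(I2) = 1/2 × 8.791 × 10^-3 = 4.395 × 10^-3 mol
[I2] = 4.395 × 10^-3 mol / 0.02534 L = 0.1735 mol/L

0.1735 mol/L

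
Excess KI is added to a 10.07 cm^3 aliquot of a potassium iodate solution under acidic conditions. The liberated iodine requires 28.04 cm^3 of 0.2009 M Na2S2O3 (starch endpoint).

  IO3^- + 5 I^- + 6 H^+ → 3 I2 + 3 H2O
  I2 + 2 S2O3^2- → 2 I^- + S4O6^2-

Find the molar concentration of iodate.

n(S2O3^2-) = 0.02804 × 0.2009 = 5.633 × 10^-3 mol
n(I2) = n(S2O3^2-)/2 = 2.817 × 10^-3 mol
From the 1:3 ratio, n(IO3^-) in the aliquot = 1/3 × 2.817 × 10^-3 = 9.389 × 10^-4 mol
[IO3^-] = 9.389 × 10^-4 / 0.01007 = 0.09323 mol/L

0.09323 M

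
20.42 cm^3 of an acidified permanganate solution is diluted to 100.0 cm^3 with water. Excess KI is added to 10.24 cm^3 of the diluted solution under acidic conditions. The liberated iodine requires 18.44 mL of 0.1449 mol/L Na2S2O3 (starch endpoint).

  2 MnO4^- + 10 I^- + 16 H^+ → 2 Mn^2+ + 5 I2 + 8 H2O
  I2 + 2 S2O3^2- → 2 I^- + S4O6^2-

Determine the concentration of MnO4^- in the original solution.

n(S2O3^2-) = 0.01844 × 0.1449 = 2.672 × 10^-3 mol
n(I2) = n(S2O3^2-)/2 = 1.336 × 10^-3 mol
From the 2:5 ratio, n(MnO4^-) in the aliquot = 2/5 × 1.336 × 10^-3 = 5.344 × 10^-4 mol
[MnO4^-]_dilute = 5.344 × 10^-4 / 0.01024 = 0.05219 mol/L
[MnO4^-]_original = 0.05219 × 100.0/20.42 = 0.2556 mol/L

0.2556 mol/L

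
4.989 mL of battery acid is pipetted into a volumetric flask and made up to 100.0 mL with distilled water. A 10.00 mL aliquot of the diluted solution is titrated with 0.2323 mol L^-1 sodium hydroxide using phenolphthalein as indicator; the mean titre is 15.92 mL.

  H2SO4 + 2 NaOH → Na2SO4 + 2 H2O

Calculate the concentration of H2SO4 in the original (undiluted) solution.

3.706 mol/L

n(NaOH) = 0.01592 × 0.2323 = 3.698 × 10^-3 mol
From the 1:2 ratio, n(H2SO4) in the aliquot = 1/2 × 3.698 × 10^-3 = 1.849 × 10^-3 mol
[H2SO4]_dilute = 1.849 × 10^-3 / 0.01000 = 0.1849 mol/L
Dilution factor = 100.0 / 4.989 = 20.04
[H2SO4]_stock = 0.1849 × 20.04 = 3.706 mol/L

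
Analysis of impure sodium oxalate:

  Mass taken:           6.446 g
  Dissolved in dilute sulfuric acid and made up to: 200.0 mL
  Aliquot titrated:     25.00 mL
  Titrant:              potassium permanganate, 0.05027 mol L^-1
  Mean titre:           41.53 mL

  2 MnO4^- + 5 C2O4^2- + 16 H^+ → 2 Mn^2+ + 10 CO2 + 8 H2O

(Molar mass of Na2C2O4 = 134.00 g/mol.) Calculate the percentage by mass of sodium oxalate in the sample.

86.80 %

n(KMnO4) per titration = 0.04153 × 0.05027 = 2.088 × 10^-3 mol
From the 5:2 ratio, n(Na2C2O4) in each aliquot = 5/2 × 2.088 × 10^-3 = 5.219 × 10^-3 mol
n(Na2C2O4) in the whole flask = 5.219 × 10^-3 × 200.0/25.00 = 0.04175 mol
mass of Na2C2O4 = 0.04175 × 134.00 = 5.595 g
% Na2C2O4 = 5.595 / 6.446 × 100 = 86.80 %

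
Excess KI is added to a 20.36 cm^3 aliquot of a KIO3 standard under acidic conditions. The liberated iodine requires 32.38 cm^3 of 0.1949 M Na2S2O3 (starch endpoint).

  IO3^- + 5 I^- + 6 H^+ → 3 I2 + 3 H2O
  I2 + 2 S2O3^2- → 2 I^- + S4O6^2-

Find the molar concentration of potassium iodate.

n(S2O3^2-) = 0.03238 × 0.1949 = 6.311 × 10^-3 mol
n(I2) = n(S2O3^2-)/2 = 3.155 × 10^-3 mol
From the 1:3 ratio, n(IO3^-) in the aliquot = 1/3 × 3.155 × 10^-3 = 1.052 × 10^-3 mol
[IO3^-] = 1.052 × 10^-3 / 0.02036 = 0.05166 mol/L

0.05166 M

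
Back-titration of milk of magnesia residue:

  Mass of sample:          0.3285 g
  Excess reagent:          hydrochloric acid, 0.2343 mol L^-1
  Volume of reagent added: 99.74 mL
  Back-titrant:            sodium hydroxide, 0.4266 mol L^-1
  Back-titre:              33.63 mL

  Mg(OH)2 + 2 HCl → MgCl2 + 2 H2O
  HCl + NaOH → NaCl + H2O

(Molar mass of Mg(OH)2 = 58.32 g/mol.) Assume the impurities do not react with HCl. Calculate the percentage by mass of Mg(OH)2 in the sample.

80.09 %

n(HCl) added = 0.09974 × 0.2343 = 0.02337 mol
n(NaOH) used in back-titration = 0.03363 × 0.4266 = 0.01435 mol
n(HCl) left over = 0.01435 mol (1:1 ratio)
n(HCl) consumed by analyte = 0.02337 − 0.01435 = 9.023 × 10^-3 mol
From the 1:2 ratio, n(Mg(OH)2) = 1/2 × 9.023 × 10^-3 = 4.511 × 10^-3 mol
mass of Mg(OH)2 = 4.511 × 10^-3 × 58.32 = 0.2631 g
% Mg(OH)2 = 0.2631 / 0.3285 × 100 = 80.09 %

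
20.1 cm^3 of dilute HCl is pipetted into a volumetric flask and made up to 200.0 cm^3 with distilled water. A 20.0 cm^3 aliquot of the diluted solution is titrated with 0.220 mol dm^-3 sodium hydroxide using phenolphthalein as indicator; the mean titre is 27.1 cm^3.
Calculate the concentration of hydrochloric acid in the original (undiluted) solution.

HCl + NaOH → NaCl + H2O
n(NaOH) = 0.0271 × 0.220 = 5.96 × 10^-3 mol
n(HCl) in the aliquot = 5.96 × 10^-3 mol (1:1 ratio)
[HCl]_dilute = 5.96 × 10^-3 / 0.0200 = 0.298 mol/L
Dilution factor = 200.0 / 20.1 = 9.950
[HCl]_stock = 0.298 × 9.950 = 2.97 mol/L

2.97 mol/L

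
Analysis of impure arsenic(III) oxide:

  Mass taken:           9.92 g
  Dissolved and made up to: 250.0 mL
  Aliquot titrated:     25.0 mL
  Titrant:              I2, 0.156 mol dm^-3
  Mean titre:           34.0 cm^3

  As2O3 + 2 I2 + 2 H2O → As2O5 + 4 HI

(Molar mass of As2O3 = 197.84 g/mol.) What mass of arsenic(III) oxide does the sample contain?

5.25 g

n(I2) per titration = 0.0340 × 0.156 = 5.30 × 10^-3 mol
From the 1:2 ratio, n(As2O3) in each aliquot = 1/2 × 5.30 × 10^-3 = 2.65 × 10^-3 mol
n(As2O3) in the whole flask = 2.65 × 10^-3 × 250.0/25.0 = 0.0265 mol
mass of As2O3 = 0.0265 × 197.84 = 5.25 g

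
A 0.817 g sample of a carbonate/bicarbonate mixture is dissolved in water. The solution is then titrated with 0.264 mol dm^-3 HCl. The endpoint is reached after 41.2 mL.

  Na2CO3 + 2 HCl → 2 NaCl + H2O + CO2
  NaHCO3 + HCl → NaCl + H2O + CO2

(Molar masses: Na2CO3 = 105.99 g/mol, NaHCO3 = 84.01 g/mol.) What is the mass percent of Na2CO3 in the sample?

20.2 %

n(HCl) = 0.0412 × 0.264 = 0.0109 mol
Let x = n(Na2CO3), y = n(NaHCO3).
Titrant: 2x + 1y = 0.0109;  mass: 105.99x + 84.01y = 0.817
Solving, x = 1.56 × 10^-3 mol, y = 7.76 × 10^-3 mol
mass of Na2CO3 = 1.56 × 10^-3 × 105.99 = 0.165 g
% Na2CO3 = 0.165 / 0.817 × 100 = 20.2 %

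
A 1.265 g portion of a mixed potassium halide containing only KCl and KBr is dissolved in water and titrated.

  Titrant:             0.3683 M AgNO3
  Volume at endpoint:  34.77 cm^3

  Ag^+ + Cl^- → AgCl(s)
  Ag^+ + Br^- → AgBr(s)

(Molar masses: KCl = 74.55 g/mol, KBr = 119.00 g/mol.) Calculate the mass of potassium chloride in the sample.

0.4342 g

n(AgNO3) = 0.03477 × 0.3683 = 0.01281 mol
Let x = n(KCl), y = n(KBr).
Titrant: 1x + 1y = 0.01281;  mass: 74.55x + 119.00y = 1.265
Solving, x = 5.824 × 10^-3 mol, y = 6.982 × 10^-3 mol
mass of KCl = 5.824 × 10^-3 × 74.55 = 0.4342 g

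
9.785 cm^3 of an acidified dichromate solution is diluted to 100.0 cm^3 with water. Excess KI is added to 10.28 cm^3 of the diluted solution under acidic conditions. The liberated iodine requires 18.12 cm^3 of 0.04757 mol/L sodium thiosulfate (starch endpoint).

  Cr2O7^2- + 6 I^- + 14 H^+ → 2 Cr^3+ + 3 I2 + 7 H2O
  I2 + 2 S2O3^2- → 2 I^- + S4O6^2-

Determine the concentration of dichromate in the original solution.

n(S2O3^2-) = 0.01812 × 0.04757 = 8.620 × 10^-4 mol
n(I2) = n(S2O3^2-)/2 = 4.310 × 10^-4 mol
From the 1:3 ratio, n(Cr2O7^2-) in the aliquot = 1/3 × 4.310 × 10^-4 = 1.437 × 10^-4 mol
[Cr2O7^2-]_dilute = 1.437 × 10^-4 / 0.01028 = 0.01397 mol/L
[Cr2O7^2-]_original = 0.01397 × 100.0/9.785 = 0.1428 mol/L

0.1428 mol/L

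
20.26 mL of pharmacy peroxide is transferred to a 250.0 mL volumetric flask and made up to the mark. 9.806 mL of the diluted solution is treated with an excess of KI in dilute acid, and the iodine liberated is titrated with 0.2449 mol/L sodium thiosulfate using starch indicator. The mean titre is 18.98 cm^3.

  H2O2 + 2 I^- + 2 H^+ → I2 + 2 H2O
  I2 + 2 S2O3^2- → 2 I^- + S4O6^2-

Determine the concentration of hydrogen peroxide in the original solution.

2.925 mol/L

n(S2O3^2-) = 0.01898 × 0.2449 = 4.648 × 10^-3 mol
n(I2) = n(S2O3^2-)/2 = 2.324 × 10^-3 mol
n(H2O2) in the aliquot = 2.324 × 10^-3 mol (1:1 ratio)
[H2O2]_dilute = 2.324 × 10^-3 / 0.009806 = 0.2370 mol/L
[H2O2]_original = 0.2370 × 250.0/20.26 = 2.925 mol/L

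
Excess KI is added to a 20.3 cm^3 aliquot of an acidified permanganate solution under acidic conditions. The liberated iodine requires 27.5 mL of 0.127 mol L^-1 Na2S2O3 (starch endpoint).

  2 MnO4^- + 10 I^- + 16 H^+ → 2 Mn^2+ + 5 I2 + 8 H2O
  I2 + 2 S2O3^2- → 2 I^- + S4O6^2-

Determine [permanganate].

0.0344 mol/L

n(S2O3^2-) = 0.0275 × 0.127 = 3.49 × 10^-3 mol
n(I2) = n(S2O3^2-)/2 = 1.75 × 10^-3 mol
From the 2:5 ratio, n(MnO4^-) in the aliquot = 2/5 × 1.75 × 10^-3 = 6.98 × 10^-4 mol
[MnO4^-] = 6.98 × 10^-4 / 0.0203 = 0.0344 mol/L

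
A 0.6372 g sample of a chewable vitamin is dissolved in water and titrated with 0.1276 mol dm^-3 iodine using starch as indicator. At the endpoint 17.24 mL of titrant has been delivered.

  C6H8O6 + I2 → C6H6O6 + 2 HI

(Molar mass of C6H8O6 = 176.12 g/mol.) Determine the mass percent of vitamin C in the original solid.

60.80 %

n(I2) = 0.01724 L × 0.1276 mol/L = 2.200 × 10^-3 mol
n(C6H8O6) = 2.200 × 10^-3 mol (1:1 ratio)
mass of C6H8O6 = 2.200 × 10^-3 × 176.12 g/mol = 0.3874 g
% C6H8O6 = 0.3874 / 0.6372 × 100 = 60.80 %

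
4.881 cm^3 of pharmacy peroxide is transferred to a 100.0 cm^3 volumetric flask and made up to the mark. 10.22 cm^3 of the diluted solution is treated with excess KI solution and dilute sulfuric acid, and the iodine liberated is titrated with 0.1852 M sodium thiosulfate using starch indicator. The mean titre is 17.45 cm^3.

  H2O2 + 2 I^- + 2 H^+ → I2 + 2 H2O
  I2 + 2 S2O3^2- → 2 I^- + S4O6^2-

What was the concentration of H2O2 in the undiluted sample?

n(S2O3^2-) = 0.01745 × 0.1852 = 3.232 × 10^-3 mol
n(I2) = n(S2O3^2-)/2 = 1.616 × 10^-3 mol
n(H2O2) in the aliquot = 1.616 × 10^-3 mol (1:1 ratio)
[H2O2]_dilute = 1.616 × 10^-3 / 0.01022 = 0.1581 mol/L
[H2O2]_original = 0.1581 × 100.0/4.881 = 3.239 mol/L

3.239 M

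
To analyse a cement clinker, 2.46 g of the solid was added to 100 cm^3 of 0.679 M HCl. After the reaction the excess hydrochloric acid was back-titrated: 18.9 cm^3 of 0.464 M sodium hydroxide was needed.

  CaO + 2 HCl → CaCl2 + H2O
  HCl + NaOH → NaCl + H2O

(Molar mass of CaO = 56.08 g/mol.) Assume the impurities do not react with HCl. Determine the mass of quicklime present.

1.66 g

n(HCl) added = 0.100 × 0.679 = 0.0679 mol
n(NaOH) used in back-titration = 0.0189 × 0.464 = 8.77 × 10^-3 mol
n(HCl) left over = 8.77 × 10^-3 mol (1:1 ratio)
n(HCl) consumed by analyte = 0.0679 − 8.77 × 10^-3 = 0.0591 mol
From the 1:2 ratio, n(CaO) = 1/2 × 0.0591 = 0.0296 mol
mass of CaO = 0.0296 × 56.08 = 1.66 g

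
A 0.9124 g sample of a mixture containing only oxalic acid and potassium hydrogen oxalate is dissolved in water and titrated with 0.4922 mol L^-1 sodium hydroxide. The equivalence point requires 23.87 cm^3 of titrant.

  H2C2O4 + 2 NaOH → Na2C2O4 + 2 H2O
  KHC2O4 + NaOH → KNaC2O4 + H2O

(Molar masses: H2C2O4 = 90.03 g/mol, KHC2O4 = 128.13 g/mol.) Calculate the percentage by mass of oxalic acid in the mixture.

n(NaOH) = 0.02387 × 0.4922 = 0.01175 mol
Let x = n(H2C2O4), y = n(KHC2O4).
Titrant: 2x + 1y = 0.01175;  mass: 90.03x + 128.13y = 0.9124
Solving, x = 3.567 × 10^-3 mol, y = 4.614 × 10^-3 mol
mass of H2C2O4 = 3.567 × 10^-3 × 90.03 = 0.3212 g
% H2C2O4 = 0.3212 / 0.9124 × 100 = 35.20 %

35.20 %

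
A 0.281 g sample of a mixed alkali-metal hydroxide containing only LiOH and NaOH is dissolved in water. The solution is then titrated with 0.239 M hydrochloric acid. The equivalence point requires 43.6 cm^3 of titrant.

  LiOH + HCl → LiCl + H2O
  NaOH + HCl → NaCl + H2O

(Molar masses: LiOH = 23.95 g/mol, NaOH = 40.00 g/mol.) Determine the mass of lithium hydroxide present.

n(HCl) = 0.0436 × 0.239 = 0.0104 mol
Let x = n(LiOH), y = n(NaOH).
Titrant: 1x + 1y = 0.0104;  mass: 23.95x + 40.00y = 0.281
Solving, x = 8.46 × 10^-3 mol, y = 1.96 × 10^-3 mol
mass of LiOH = 8.46 × 10^-3 × 23.95 = 0.203 g

0.203 g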